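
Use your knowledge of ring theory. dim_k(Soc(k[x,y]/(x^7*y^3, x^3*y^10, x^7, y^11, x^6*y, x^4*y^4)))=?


Socle = ann(m) = span of standard monomials u with x*u, y*u in I (staircase corners).
Redundant generators: x^7*y^3
Minimal generators: x^7, x^6*y, x^4*y^4, x^3*y^10, y^11
Corners: x^2y^10, x^3y^9, x^5y^3, x^6
Socle dim=4


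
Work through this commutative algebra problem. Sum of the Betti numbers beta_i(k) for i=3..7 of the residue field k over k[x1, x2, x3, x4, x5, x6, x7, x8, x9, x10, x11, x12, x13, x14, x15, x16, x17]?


Koszul resolution: beta_i(k)=C(n,i), n=17
C(17,3)=680, C(17,4)=2380, C(17,5)=6188, C(17,6)=12376, C(17,7)=19448
Sum=41072


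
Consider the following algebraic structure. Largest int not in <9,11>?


gcd(9,11)=1 => F=ab-a-b=9*11-9-11=99-20=79


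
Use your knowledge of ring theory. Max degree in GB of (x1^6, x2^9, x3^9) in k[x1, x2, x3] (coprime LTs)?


Pure powers, coprime LTs => already GB.
Degrees: 6, 9, 9
Max=9


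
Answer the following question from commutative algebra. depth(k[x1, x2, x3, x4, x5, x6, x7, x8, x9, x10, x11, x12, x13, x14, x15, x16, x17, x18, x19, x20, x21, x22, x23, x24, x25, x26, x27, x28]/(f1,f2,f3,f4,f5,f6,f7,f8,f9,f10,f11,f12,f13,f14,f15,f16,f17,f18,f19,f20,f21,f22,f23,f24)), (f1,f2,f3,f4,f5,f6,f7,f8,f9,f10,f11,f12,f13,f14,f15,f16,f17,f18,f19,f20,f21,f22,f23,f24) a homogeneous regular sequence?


depth(R)=28
depth(R/I)=28-24=4


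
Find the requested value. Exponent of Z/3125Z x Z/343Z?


Exponent = lcm of the cyclic orders; pairwise coprime => product.
5^5*7^3=3125*343=1071875


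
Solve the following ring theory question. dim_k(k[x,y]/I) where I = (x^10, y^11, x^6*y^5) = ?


k[x,y]/I, I = (x^10, y^11, x^6*y^5)
Rect: 10x11=110. Corner: (10-6)x(11-5)=24.
dim = 110-24 = 86


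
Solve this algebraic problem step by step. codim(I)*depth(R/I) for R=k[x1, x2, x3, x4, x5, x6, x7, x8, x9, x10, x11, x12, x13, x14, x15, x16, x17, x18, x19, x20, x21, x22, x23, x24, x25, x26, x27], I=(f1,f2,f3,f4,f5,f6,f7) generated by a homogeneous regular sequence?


codim=7, depth=dim(R/I)=27-7=20
Product=7*20=140


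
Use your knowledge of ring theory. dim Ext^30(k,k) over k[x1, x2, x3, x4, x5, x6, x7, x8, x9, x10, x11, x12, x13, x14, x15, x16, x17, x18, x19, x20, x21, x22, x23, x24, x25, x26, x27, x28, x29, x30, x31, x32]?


C(n,i)=C(32,30)=496


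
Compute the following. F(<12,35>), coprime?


gcd(12,35)=1 => F=ab-a-b=12*35-12-35=420-47=373


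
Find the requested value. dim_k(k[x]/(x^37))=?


Basis: 1,x,...,x^36
dim=37


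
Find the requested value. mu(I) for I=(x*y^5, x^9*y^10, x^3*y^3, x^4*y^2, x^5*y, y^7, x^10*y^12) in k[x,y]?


Remove redundant (divisible by others).
x^10*y^12 redundant.
x^9*y^10 redundant.
Min: x^5*y, x^4*y^2, x^3*y^3, x*y^5, y^7
Count=5


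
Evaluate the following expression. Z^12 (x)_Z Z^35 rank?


rank(M(x)N) = rank(M)*rank(N)
12*35 = 420


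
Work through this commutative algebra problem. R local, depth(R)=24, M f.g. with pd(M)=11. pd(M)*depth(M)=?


pd+depth=24
depth=24-11=13
pd*depth=11*13=143


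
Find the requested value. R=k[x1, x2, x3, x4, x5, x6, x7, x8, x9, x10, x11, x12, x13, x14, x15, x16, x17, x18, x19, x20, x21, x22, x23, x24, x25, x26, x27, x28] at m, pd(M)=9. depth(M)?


pd+depth=depth(R)=28
depth=28-9=19


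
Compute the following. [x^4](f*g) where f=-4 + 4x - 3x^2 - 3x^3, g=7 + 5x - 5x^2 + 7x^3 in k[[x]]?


[x^4] = sum a_i*b_j, i+j=4
  4*7=28
  -3*-5=15
  -3*5=-15
Sum=28


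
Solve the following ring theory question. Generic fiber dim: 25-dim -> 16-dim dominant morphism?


dim(fiber)=dim(X)-dim(Y)=25-16=9


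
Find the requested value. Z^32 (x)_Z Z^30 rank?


rank(M(x)N) = rank(M)*rank(N)
32*30 = 960


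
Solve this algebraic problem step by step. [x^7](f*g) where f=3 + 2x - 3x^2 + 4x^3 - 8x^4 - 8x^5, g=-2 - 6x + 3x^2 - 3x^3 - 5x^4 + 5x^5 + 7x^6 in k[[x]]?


[x^7] = sum a_i*b_j, i+j=7
  2*7=14
  -3*5=-15
  4*-5=-20
  -8*-3=24
  -8*3=-24
Sum=-21


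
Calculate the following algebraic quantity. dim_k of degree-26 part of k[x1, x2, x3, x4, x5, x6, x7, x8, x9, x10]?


C(d+n-1,n-1)=C(35,9)=70607460


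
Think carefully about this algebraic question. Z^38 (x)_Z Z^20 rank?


rank(M(x)N) = rank(M)*rank(N)
38*20 = 760


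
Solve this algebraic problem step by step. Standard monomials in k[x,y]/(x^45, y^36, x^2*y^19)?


k[x,y]/I, I = (x^45, y^36, x^2*y^19)
Rect: 45x36=1620. Corner: (45-2)x(36-19)=731.
dim = 1620-731 = 889


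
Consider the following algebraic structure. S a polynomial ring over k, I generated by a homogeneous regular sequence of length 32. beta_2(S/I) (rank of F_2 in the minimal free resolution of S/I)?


Regular sequence => Koszul complex is the minimal free resolution.
Syz_1 minimally generated by Koszul relations f_i*e_j - f_j*e_i (i<j): mu(Syz_1) = beta_2 = C(m,2) = m(m-1)/2
m=32
32*31/2 = 496


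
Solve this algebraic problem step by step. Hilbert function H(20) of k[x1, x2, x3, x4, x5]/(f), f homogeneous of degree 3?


C(24,4)-C(21,4)=10626-5985=4641


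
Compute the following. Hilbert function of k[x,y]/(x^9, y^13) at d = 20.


k[x,y], I = (x^9, y^13), d = 20
Need i < 9 and d-i < 13.
Range: 8 <= i <= 8.
H(20) = 1


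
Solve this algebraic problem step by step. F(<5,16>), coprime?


gcd(5,16)=1 => F=ab-a-b=5*16-5-16=80-21=59


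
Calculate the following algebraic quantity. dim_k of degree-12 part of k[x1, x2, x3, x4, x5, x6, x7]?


C(d+n-1,n-1)=C(18,6)=18564


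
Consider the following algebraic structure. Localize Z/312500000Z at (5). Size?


5-primary part: 312500000=5^10*32
Size=5^10=9765625


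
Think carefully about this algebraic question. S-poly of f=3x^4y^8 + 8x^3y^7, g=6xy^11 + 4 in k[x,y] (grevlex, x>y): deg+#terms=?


LT(f)=3x^4y^8, LT(g)=6xy^11
lcm(LM)=x^4y^11
S(f,g) (scaled by 18 to clear denominators) = 6y^3*f - 3x^3*g = 48x^3y^10 - 12x^3
2 terms, deg 13.
13+2=15


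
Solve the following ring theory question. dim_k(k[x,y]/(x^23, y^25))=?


Basis: x^i*y^j, i<23, j<25
23*25=575


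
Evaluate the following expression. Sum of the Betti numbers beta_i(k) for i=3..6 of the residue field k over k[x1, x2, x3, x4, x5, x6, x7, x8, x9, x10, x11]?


Koszul resolution: beta_i(k)=C(n,i), n=11
C(11,3)=165, C(11,4)=330, C(11,5)=462, C(11,6)=462
Sum=1419


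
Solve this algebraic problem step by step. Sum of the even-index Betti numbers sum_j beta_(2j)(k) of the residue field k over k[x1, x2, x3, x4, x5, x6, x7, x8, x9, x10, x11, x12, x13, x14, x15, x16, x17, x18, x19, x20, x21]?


Koszul resolution: beta_i(k)=C(n,i), n=21
sum_even C(21,i) = 2^(n-1) = 2^20 = 1048576


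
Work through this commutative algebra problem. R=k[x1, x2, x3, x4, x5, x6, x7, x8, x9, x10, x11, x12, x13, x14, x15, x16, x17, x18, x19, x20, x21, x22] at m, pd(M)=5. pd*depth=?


pd+depth=22
depth=22-5=17
pd*depth=5*17=85


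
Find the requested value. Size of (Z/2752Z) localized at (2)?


2-primary part: 2752=2^6*43
Size=2^6=64


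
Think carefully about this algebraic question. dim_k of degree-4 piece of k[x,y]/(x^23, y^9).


k[x,y], I = (x^23, y^9), d = 4
Need i < 23 and d-i < 9.
Range: 0 <= i <= 4.
H(4) = 5


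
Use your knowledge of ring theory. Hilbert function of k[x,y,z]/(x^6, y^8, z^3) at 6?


Need i<6, j<8, k<3 with i+j+k=6.
For each i, j ranges over max(0,6-i-2)..min(7,6-i):
  i=0: j in [4,6] -> 3
  i=1: j in [3,5] -> 3
  i=2: j in [2,4] -> 3
  i=3: j in [1,3] -> 3
  i=4: j in [0,2] -> 3
  i=5: j in [0,1] -> 2
H(6) = 3+3+3+3+3+2 = 17


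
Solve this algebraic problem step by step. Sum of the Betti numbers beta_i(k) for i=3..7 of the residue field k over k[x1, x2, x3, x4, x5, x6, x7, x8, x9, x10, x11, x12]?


Koszul resolution: beta_i(k)=C(n,i), n=12
C(12,3)=220, C(12,4)=495, C(12,5)=792, C(12,6)=924, C(12,7)=792
Sum=3223


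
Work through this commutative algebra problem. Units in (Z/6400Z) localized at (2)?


Local ring = Z/256Z.
phi(256) = 2^7*(2-1) = 128


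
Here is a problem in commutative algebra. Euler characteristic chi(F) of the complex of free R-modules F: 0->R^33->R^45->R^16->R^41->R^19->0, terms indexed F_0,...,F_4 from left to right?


chi = sum (-1)^i * rank:
(-1)^0*33=33
(-1)^1*45=-45
(-1)^2*16=16
(-1)^3*41=-41
(-1)^4*19=19
chi=-18


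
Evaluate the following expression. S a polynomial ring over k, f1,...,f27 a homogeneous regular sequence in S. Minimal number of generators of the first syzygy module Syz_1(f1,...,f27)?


Regular sequence => Koszul complex is the minimal free resolution.
Syz_1 minimally generated by Koszul relations f_i*e_j - f_j*e_i (i<j): mu(Syz_1) = beta_2 = C(m,2) = m(m-1)/2
m=27
27*26/2 = 351


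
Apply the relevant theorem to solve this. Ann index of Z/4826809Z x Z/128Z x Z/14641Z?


Exponent = lcm of the cyclic orders; pairwise coprime => product.
13^6*2^7*11^4=4826809*128*14641=9045671752832


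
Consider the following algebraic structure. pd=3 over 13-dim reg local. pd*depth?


pd+depth=13
depth=13-3=10
pd*depth=3*10=30


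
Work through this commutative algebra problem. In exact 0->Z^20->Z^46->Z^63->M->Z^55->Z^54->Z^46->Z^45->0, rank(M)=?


Alt sum=0:
(-1)^0*20 + (-1)^1*46 + (-1)^2*63 + (-1)^3*? + (-1)^4*55 + (-1)^5*54 + (-1)^6*46 + (-1)^7*45=0
rank(M)=39


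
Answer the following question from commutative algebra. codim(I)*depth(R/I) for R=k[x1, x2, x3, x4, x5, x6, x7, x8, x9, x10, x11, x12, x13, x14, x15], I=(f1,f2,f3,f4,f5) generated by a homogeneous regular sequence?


codim=5, depth=dim(R/I)=15-5=10
Product=5*10=50


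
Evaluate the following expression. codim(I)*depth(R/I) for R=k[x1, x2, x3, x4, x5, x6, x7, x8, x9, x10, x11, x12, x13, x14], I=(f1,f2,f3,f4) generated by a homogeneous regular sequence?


codim=4, depth=dim(R/I)=14-4=10
Product=4*10=40


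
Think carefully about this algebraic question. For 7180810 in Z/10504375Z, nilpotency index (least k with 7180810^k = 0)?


7180810^k mod 10504375:
k=1: 7180810
k=2: 9194850
k=3: 3258500
k=4: 6002500
k=5: 0
First zero at k = 5


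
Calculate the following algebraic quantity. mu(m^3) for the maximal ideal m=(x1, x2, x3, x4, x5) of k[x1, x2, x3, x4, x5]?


Graded Nakayama: mu(m^d) = dim_k (m^d/m^(d+1)) = #degree-3 monomials in 5 vars
C(n+d-1,d)=C(7,3)=35


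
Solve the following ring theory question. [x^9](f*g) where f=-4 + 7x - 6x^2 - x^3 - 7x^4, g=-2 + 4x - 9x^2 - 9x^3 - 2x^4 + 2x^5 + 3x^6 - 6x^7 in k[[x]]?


[x^9] = sum a_i*b_j, i+j=9
  -6*-6=36
  -1*3=-3
  -7*2=-14
Sum=19


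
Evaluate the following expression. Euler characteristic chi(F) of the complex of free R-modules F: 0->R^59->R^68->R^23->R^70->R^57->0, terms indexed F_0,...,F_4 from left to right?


chi = sum (-1)^i * rank:
(-1)^0*59=59
(-1)^1*68=-68
(-1)^2*23=23
(-1)^3*70=-70
(-1)^4*57=57
chi=1


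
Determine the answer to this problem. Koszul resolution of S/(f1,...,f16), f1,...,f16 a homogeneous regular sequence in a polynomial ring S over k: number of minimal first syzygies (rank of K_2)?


Regular sequence => Koszul complex is the minimal free resolution.
Syz_1 minimally generated by Koszul relations f_i*e_j - f_j*e_i (i<j): mu(Syz_1) = beta_2 = C(m,2) = m(m-1)/2
m=16
16*15/2 = 120


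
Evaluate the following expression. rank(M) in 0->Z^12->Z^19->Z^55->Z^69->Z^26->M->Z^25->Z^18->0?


Alt sum=0:
(-1)^0*12 + (-1)^1*19 + (-1)^2*55 + (-1)^3*69 + (-1)^4*26 + (-1)^5*? + (-1)^6*25 + (-1)^7*18=0
rank(M)=12


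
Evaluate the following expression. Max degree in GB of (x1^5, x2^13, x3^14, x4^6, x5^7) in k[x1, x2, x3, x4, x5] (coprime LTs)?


Pure powers, coprime LTs => already GB.
Degrees: 5, 13, 14, 6, 7
Max=14


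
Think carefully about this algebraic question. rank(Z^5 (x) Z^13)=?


rank(M(x)N) = rank(M)*rank(N)
5*13 = 65


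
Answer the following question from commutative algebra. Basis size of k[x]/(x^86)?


Basis: 1,x,...,x^85
dim=86


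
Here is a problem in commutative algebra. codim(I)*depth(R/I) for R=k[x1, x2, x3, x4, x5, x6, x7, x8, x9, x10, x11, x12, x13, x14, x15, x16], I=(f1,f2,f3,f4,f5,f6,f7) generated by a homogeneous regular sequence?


codim=7, depth=dim(R/I)=16-7=9
Product=7*9=63


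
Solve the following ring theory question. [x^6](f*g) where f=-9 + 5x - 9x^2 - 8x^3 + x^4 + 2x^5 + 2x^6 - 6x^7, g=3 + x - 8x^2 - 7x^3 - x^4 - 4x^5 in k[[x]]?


[x^6] = sum a_i*b_j, i+j=6
  5*-4=-20
  -9*-1=9
  -8*-7=56
  1*-8=-8
  2*1=2
  2*3=6
Sum=45


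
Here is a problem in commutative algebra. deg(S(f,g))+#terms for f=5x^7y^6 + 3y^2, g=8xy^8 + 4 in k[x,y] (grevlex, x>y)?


LT(f)=5x^7y^6, LT(g)=8xy^8
lcm(LM)=x^7y^8
S(f,g) (scaled by 40 to clear denominators) = 8y^2*f - 5x^6*g = -20x^6 + 24y^4
2 terms, deg 6.
6+2=8


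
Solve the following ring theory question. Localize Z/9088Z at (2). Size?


2-primary part: 9088=2^7*71
Size=2^7=128


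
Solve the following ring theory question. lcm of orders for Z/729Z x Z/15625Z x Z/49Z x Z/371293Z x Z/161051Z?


Exponent = lcm of the cyclic orders; pairwise coprime => product.
3^6*5^6*7^2*13^5*11^5=729*15625*49*371293*161051=33375195758639109375


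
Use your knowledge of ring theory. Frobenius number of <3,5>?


gcd(3,5)=1 => F=ab-a-b=3*5-3-5=15-8=7


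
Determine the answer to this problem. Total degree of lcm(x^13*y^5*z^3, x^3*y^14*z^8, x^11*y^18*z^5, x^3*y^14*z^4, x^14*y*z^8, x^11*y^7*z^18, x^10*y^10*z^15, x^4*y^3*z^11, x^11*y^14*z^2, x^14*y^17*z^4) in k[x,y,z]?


lcm = componentwise max:
x: max(13,3,11,3,14,11,10,4,11,14)=14
y: max(5,14,18,14,1,7,10,3,14,17)=18
z: max(3,8,5,4,8,18,15,11,2,4)=18
Total=14+18+18=50


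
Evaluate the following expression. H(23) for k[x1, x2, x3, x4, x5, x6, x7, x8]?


C(d+n-1,n-1)=C(30,7)=2035800


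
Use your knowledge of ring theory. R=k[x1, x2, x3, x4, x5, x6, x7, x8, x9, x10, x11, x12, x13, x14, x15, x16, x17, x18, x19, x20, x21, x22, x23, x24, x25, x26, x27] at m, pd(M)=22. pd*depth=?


pd+depth=27
depth=27-22=5
pd*depth=22*5=110


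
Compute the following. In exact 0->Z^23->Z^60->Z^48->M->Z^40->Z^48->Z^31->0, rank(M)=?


Alt sum=0:
(-1)^0*23 + (-1)^1*60 + (-1)^2*48 + (-1)^3*? + (-1)^4*40 + (-1)^5*48 + (-1)^6*31=0
rank(M)=34


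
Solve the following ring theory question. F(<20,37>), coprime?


gcd(20,37)=1 => F=ab-a-b=20*37-20-37=740-57=683


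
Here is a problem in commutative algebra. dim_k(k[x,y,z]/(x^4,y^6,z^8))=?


Basis: x^iy^jz^k, i<4,j<6,k<8
4*6*8=192


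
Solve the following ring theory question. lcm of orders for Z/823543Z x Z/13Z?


Exponent = lcm of the cyclic orders; pairwise coprime => product.
7^7*13^1=823543*13=10706059


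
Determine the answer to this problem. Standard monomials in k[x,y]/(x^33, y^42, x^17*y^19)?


k[x,y]/I, I = (x^33, y^42, x^17*y^19)
Rect: 33x42=1386. Corner: (33-17)x(42-19)=368.
dim = 1386-368 = 1018


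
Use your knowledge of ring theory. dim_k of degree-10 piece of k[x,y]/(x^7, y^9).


k[x,y], I = (x^7, y^9), d = 10
Need i < 7 and d-i < 9.
Range: 2 <= i <= 6.
H(10) = 5


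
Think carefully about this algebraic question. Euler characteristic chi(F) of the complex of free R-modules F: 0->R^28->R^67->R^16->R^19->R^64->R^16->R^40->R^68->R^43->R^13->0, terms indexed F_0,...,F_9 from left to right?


chi = sum (-1)^i * rank:
(-1)^0*28=28
(-1)^1*67=-67
(-1)^2*16=16
(-1)^3*19=-19
(-1)^4*64=64
(-1)^5*16=-16
(-1)^6*40=40
(-1)^7*68=-68
(-1)^8*43=43
(-1)^9*13=-13
chi=8


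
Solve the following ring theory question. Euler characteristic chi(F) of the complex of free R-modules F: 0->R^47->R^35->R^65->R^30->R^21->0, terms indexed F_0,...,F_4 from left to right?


chi = sum (-1)^i * rank:
(-1)^0*47=47
(-1)^1*35=-35
(-1)^2*65=65
(-1)^3*30=-30
(-1)^4*21=21
chi=68


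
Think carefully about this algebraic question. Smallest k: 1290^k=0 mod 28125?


1290^k mod 28125:
k=1: 1290
k=2: 4725
k=3: 20250
k=4: 22500
k=5: 0
First zero at k = 5


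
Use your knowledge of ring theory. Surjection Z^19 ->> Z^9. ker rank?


rank(ker) = 19-9 = 10


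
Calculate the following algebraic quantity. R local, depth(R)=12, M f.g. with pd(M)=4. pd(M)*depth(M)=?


pd+depth=12
depth=12-4=8
pd*depth=4*8=32


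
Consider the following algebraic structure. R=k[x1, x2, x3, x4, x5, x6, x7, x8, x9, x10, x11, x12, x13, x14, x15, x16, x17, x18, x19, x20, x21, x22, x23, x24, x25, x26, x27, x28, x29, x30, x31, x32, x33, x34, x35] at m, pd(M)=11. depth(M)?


pd+depth=depth(R)=35
depth=35-11=24


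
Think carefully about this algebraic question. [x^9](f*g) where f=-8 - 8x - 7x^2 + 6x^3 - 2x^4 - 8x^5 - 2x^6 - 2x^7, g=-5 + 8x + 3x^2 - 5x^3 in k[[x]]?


[x^9] = sum a_i*b_j, i+j=9
  -2*-5=10
  -2*3=-6
Sum=4


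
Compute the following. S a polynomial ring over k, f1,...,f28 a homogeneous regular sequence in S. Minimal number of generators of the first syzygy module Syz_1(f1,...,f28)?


Regular sequence => Koszul complex is the minimal free resolution.
Syz_1 minimally generated by Koszul relations f_i*e_j - f_j*e_i (i<j): mu(Syz_1) = beta_2 = C(m,2) = m(m-1)/2
m=28
28*27/2 = 378


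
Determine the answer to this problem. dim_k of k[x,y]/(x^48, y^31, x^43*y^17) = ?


k[x,y]/I, I = (x^48, y^31, x^43*y^17)
Rect: 48x31=1488. Corner: (48-43)x(31-17)=70.
dim = 1488-70 = 1418


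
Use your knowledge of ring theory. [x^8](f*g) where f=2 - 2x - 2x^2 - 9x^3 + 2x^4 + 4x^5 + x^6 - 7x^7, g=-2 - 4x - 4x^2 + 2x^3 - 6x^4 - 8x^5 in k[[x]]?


[x^8] = sum a_i*b_j, i+j=8
  -9*-8=72
  2*-6=-12
  4*2=8
  1*-4=-4
  -7*-4=28
Sum=92


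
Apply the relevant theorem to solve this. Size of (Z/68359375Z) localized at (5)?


5-primary part: 68359375=5^10*7
Size=5^10=9765625


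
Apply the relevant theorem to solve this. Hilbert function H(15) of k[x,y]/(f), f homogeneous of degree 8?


H(t)=d for t>=d-1.
d=8, t=15
H(15)=8


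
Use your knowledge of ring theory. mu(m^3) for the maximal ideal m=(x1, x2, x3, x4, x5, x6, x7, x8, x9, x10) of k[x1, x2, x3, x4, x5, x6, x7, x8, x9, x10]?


Graded Nakayama: mu(m^d) = dim_k (m^d/m^(d+1)) = #degree-3 monomials in 10 vars
C(n+d-1,d)=C(12,3)=220


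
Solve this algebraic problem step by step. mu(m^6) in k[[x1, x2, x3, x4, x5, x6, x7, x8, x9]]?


C(n+d-1,d)=C(14,6)=3003


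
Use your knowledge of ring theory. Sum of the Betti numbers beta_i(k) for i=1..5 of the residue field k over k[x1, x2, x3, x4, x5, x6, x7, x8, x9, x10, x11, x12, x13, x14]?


Koszul resolution: beta_i(k)=C(n,i), n=14
C(14,1)=14, C(14,2)=91, C(14,3)=364, C(14,4)=1001, C(14,5)=2002
Sum=3472


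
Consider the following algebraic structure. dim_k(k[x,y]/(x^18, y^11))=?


Basis: x^i*y^j, i<18, j<11
18*11=198


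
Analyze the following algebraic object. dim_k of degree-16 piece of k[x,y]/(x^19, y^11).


k[x,y], I = (x^19, y^11), d = 16
Need i < 19 and d-i < 11.
Range: 6 <= i <= 16.
H(16) = 11


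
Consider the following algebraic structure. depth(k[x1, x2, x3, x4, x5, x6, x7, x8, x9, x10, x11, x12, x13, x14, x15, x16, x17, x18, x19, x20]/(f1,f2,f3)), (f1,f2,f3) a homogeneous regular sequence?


depth(R)=20
depth(R/I)=20-3=17


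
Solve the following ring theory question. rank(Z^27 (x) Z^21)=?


rank(M(x)N) = rank(M)*rank(N)
27*21 = 567


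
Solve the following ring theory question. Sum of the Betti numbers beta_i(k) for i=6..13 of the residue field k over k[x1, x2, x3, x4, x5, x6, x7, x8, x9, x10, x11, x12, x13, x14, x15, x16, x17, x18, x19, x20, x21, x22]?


Koszul resolution: beta_i(k)=C(n,i), n=22
C(22,6)=74613, C(22,7)=170544, C(22,8)=319770, C(22,9)=497420, C(22,10)=646646, C(22,11)=705432, C(22,12)=646646, C(22,13)=497420
Sum=3558491


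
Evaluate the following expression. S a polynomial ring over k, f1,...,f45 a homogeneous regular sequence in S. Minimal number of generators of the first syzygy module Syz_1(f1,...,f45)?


Regular sequence => Koszul complex is the minimal free resolution.
Syz_1 minimally generated by Koszul relations f_i*e_j - f_j*e_i (i<j): mu(Syz_1) = beta_2 = C(m,2) = m(m-1)/2
m=45
45*44/2 = 990


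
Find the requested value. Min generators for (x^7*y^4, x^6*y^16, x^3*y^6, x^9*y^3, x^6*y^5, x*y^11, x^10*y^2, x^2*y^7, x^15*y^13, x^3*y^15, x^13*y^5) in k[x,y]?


Remove redundant (divisible by others).
x^6*y^16 redundant.
x^13*y^5 redundant.
x^3*y^15 redundant.
x^15*y^13 redundant.
Min: x^10*y^2, x^9*y^3, x^7*y^4, x^6*y^5, x^3*y^6, x^2*y^7, x*y^11
Count=7


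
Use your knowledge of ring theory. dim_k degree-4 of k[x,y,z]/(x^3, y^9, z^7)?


Need i<3, j<9, k<7 with i+j+k=4.
For each i, j ranges over max(0,4-i-6)..min(8,4-i):
  i=0: j in [0,4] -> 5
  i=1: j in [0,3] -> 4
  i=2: j in [0,2] -> 3
H(4) = 5+4+3 = 12


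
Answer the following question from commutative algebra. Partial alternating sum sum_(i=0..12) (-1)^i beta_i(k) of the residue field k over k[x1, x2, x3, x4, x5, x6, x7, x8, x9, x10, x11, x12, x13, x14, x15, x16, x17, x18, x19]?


Koszul resolution: beta_i(k)=C(n,i), n=19
sum_(i=0..p) (-1)^i C(n,i) = (-1)^p C(n-1,p)
(-1)^12*C(18,12) = (-1)^12*18564 = 18564


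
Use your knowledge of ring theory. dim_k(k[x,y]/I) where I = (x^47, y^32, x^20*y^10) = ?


k[x,y]/I, I = (x^47, y^32, x^20*y^10)
Rect: 47x32=1504. Corner: (47-20)x(32-10)=594.
dim = 1504-594 = 910


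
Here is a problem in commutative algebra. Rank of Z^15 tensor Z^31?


rank(M(x)N) = rank(M)*rank(N)
15*31 = 465


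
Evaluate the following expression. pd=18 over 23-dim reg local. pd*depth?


pd+depth=23
depth=23-18=5
pd*depth=18*5=90


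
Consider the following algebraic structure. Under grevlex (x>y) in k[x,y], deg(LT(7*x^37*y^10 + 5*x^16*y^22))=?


LT: 7*x^37*y^10
deg_x=37, deg_y=10
Total=37+10=47


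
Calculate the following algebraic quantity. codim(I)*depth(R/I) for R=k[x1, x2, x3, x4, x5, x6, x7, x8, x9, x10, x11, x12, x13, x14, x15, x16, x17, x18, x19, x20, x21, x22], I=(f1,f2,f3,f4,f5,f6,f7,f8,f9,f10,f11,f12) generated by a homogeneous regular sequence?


codim=12, depth=dim(R/I)=22-12=10
Product=12*10=120


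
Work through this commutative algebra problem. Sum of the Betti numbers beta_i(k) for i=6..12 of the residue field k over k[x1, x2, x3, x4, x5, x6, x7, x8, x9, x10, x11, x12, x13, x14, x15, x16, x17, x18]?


Koszul resolution: beta_i(k)=C(n,i), n=18
C(18,6)=18564, C(18,7)=31824, C(18,8)=43758, C(18,9)=48620, C(18,10)=43758, C(18,11)=31824, C(18,12)=18564
Sum=236912


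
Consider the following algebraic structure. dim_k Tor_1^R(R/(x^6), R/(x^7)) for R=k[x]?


Tor_1(R/I,R/J)=(I cap J)/IJ=(x^7)/(x^13)
dim=13-7=min(6,7)=6


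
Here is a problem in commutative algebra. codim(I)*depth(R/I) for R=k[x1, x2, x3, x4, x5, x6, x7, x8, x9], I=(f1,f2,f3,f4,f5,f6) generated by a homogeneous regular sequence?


codim=6, depth=dim(R/I)=9-6=3
Product=6*3=18


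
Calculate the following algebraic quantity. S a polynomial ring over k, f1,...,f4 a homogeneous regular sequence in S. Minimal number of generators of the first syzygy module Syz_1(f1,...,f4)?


Regular sequence => Koszul complex is the minimal free resolution.
Syz_1 minimally generated by Koszul relations f_i*e_j - f_j*e_i (i<j): mu(Syz_1) = beta_2 = C(m,2) = m(m-1)/2
m=4
4*3/2 = 6


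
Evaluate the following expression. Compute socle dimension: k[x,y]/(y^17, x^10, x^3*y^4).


Socle = ann(m) = span of standard monomials u with x*u, y*u in I (staircase corners).
Minimal generators: x^10, x^3*y^4, y^17
Corners: x^2y^16, x^9y^3
Socle dim=2


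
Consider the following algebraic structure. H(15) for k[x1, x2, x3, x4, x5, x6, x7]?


C(d+n-1,n-1)=C(21,6)=54264


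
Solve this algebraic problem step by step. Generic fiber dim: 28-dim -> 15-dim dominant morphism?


dim(fiber)=dim(X)-dim(Y)=28-15=13


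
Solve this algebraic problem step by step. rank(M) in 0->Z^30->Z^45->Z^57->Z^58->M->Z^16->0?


Alt sum=0:
(-1)^0*30 + (-1)^1*45 + (-1)^2*57 + (-1)^3*58 + (-1)^4*? + (-1)^5*16=0
rank(M)=32


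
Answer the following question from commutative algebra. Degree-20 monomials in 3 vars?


C(d+n-1,n-1)=C(22,2)=231


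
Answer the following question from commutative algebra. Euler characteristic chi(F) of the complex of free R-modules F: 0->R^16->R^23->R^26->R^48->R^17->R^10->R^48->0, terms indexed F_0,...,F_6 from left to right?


chi = sum (-1)^i * rank:
(-1)^0*16=16
(-1)^1*23=-23
(-1)^2*26=26
(-1)^3*48=-48
(-1)^4*17=17
(-1)^5*10=-10
(-1)^6*48=48
chi=26


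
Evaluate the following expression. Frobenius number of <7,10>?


gcd(7,10)=1 => F=ab-a-b=7*10-7-10=70-17=53


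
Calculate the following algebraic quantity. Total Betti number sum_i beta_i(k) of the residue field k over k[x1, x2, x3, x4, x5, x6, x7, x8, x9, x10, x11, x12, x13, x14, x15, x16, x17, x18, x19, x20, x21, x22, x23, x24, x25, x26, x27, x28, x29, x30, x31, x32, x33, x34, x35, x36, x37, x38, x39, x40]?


Koszul resolution: beta_i(k)=C(n,i), n=40
sum_i C(40,i) = 2^40 = 1099511627776


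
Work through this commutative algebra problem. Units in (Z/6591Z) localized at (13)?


Local ring = Z/2197Z.
phi(2197) = 13^2*(13-1) = 2028


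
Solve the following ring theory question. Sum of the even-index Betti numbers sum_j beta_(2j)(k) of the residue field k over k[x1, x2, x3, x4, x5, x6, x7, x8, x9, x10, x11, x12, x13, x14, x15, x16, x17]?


Koszul resolution: beta_i(k)=C(n,i), n=17
sum_even C(17,i) = 2^(n-1) = 2^16 = 65536


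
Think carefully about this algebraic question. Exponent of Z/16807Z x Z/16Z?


Exponent = lcm of the cyclic orders; pairwise coprime => product.
7^5*2^4=16807*16=268912


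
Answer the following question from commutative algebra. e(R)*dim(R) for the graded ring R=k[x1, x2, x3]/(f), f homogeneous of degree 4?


e(R)=deg(f)=4, dim(R)=3-1=2
e*dim=4*2=8


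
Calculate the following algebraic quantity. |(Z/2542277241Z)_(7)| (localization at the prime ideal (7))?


7-primary part: 2542277241=7^10*9
Size=7^10=282475249


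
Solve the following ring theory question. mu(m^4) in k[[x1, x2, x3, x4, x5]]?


C(n+d-1,d)=C(8,4)=70


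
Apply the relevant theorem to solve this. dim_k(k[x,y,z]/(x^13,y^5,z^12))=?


Basis: x^iy^jz^k, i<13,j<5,k<12
13*5*12=780


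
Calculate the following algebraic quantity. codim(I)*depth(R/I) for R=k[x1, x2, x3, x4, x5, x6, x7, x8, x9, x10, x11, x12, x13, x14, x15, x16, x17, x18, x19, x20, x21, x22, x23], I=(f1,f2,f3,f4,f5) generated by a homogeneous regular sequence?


codim=5, depth=dim(R/I)=23-5=18
Product=5*18=90


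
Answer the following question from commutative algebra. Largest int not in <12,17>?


gcd(12,17)=1 => F=ab-a-b=12*17-12-17=204-29=175


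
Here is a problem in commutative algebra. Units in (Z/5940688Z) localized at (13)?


Local ring = Z/371293Z.
phi(371293) = 13^4*(13-1) = 342732


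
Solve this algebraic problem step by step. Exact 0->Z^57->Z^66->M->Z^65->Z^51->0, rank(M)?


Alt sum=0:
(-1)^0*57 + (-1)^1*66 + (-1)^2*? + (-1)^3*65 + (-1)^4*51=0
rank(M)=23


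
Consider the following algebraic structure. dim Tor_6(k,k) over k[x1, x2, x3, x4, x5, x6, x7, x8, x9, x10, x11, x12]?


Koszul: C(n,i)=C(12,6)=924


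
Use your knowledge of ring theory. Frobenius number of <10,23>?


gcd(10,23)=1 => F=ab-a-b=10*23-10-23=230-33=197


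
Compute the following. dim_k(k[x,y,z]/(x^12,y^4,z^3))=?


Basis: x^iy^jz^k, i<12,j<4,k<3
12*4*3=144


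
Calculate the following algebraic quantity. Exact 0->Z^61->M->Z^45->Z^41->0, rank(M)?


Alt sum=0:
(-1)^0*61 + (-1)^1*? + (-1)^2*45 + (-1)^3*41=0
rank(M)=65


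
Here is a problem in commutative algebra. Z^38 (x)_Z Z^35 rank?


rank(M(x)N) = rank(M)*rank(N)
38*35 = 1330


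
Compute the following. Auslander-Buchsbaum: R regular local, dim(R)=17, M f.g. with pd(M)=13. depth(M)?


pd+depth=depth(R)=17
depth=17-13=4


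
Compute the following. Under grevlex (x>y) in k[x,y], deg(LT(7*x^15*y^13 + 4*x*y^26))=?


LT: 7*x^15*y^13
deg_x=15, deg_y=13
Total=15+13=28


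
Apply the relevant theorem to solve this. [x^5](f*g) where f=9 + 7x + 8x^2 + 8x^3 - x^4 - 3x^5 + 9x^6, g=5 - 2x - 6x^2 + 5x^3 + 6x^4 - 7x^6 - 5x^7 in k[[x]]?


[x^5] = sum a_i*b_j, i+j=5
  7*6=42
  8*5=40
  8*-6=-48
  -1*-2=2
  -3*5=-15
Sum=21


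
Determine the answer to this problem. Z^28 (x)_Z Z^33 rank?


rank(M(x)N) = rank(M)*rank(N)
28*33 = 924


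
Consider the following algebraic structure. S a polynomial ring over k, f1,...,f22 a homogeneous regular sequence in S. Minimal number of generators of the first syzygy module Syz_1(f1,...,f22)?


Regular sequence => Koszul complex is the minimal free resolution.
Syz_1 minimally generated by Koszul relations f_i*e_j - f_j*e_i (i<j): mu(Syz_1) = beta_2 = C(m,2) = m(m-1)/2
m=22
22*21/2 = 231


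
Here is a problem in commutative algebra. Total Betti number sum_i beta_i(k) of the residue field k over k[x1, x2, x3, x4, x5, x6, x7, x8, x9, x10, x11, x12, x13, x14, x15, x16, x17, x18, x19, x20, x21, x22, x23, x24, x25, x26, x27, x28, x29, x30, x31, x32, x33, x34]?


Koszul resolution: beta_i(k)=C(n,i), n=34
sum_i C(34,i) = 2^34 = 17179869184


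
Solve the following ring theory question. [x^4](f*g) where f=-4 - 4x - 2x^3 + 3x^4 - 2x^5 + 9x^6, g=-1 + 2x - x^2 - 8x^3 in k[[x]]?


[x^4] = sum a_i*b_j, i+j=4
  -4*-8=32
  -2*2=-4
  3*-1=-3
Sum=25


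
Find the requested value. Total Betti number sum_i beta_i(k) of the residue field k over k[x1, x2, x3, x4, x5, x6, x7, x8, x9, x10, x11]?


Koszul resolution: beta_i(k)=C(n,i), n=11
sum_i C(11,i) = 2^11 = 2048


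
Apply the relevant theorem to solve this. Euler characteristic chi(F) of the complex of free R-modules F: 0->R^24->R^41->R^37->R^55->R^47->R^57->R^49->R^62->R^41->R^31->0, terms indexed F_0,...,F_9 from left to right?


chi = sum (-1)^i * rank:
(-1)^0*24=24
(-1)^1*41=-41
(-1)^2*37=37
(-1)^3*55=-55
(-1)^4*47=47
(-1)^5*57=-57
(-1)^6*49=49
(-1)^7*62=-62
(-1)^8*41=41
(-1)^9*31=-31
chi=-48


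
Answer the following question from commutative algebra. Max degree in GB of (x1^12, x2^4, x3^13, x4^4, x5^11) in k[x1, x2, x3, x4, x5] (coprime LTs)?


Pure powers, coprime LTs => already GB.
Degrees: 12, 4, 13, 4, 11
Max=13


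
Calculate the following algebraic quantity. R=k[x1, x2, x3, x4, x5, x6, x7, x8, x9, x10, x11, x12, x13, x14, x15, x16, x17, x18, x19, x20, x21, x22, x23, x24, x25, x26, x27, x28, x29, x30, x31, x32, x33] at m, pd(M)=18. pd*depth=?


pd+depth=33
depth=33-18=15
pd*depth=18*15=270


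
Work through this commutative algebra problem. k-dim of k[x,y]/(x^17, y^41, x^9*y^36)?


k[x,y]/I, I = (x^17, y^41, x^9*y^36)
Rect: 17x41=697. Corner: (17-9)x(41-36)=40.
dim = 697-40 = 657


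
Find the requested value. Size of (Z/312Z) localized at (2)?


2-primary part: 312=2^3*39
Size=2^3=8


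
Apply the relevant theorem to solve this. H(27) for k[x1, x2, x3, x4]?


C(d+n-1,n-1)=C(30,3)=4060


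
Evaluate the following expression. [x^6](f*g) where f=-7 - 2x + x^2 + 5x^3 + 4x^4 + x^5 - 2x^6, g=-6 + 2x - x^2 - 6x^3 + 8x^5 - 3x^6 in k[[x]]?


[x^6] = sum a_i*b_j, i+j=6
  -7*-3=21
  -2*8=-16
  5*-6=-30
  4*-1=-4
  1*2=2
  -2*-6=12
Sum=-15


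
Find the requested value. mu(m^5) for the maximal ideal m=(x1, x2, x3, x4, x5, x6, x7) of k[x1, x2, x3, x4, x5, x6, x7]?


Graded Nakayama: mu(m^d) = dim_k (m^d/m^(d+1)) = #degree-5 monomials in 7 vars
C(n+d-1,d)=C(11,5)=462


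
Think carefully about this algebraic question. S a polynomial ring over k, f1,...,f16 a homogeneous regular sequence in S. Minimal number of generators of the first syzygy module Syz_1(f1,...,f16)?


Regular sequence => Koszul complex is the minimal free resolution.
Syz_1 minimally generated by Koszul relations f_i*e_j - f_j*e_i (i<j): mu(Syz_1) = beta_2 = C(m,2) = m(m-1)/2
m=16
16*15/2 = 120


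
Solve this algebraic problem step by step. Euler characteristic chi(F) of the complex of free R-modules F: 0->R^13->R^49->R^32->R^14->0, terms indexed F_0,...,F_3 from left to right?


chi = sum (-1)^i * rank:
(-1)^0*13=13
(-1)^1*49=-49
(-1)^2*32=32
(-1)^3*14=-14
chi=-18


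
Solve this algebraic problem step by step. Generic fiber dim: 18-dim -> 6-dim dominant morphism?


dim(fiber)=dim(X)-dim(Y)=18-6=12


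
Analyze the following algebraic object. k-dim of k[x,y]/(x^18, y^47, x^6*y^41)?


k[x,y]/I, I = (x^18, y^47, x^6*y^41)
Rect: 18x47=846. Corner: (18-6)x(47-41)=72.
dim = 846-72 = 774


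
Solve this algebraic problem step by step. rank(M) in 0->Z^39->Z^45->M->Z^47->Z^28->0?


Alt sum=0:
(-1)^0*39 + (-1)^1*45 + (-1)^2*? + (-1)^3*47 + (-1)^4*28=0
rank(M)=25


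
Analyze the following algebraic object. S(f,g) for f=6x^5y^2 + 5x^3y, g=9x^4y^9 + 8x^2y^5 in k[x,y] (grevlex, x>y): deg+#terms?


LT(f)=6x^5y^2, LT(g)=9x^4y^9
lcm(LM)=x^5y^9
S(f,g) (scaled by 54 to clear denominators) = 9y^7*f - 6x*g = 45x^3y^8 - 48x^3y^5
2 terms, deg 11.
11+2=13


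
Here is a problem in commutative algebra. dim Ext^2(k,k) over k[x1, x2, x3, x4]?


C(n,i)=C(4,2)=6


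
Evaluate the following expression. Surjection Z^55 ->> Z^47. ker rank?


rank(ker) = 55-47 = 8


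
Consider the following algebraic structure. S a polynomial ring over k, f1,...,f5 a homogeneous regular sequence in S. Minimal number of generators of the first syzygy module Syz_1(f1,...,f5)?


Regular sequence => Koszul complex is the minimal free resolution.
Syz_1 minimally generated by Koszul relations f_i*e_j - f_j*e_i (i<j): mu(Syz_1) = beta_2 = C(m,2) = m(m-1)/2
m=5
5*4/2 = 10


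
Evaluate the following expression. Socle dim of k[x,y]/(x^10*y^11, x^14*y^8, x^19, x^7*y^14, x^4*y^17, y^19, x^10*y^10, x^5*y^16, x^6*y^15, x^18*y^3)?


Socle = ann(m) = span of standard monomials u with x*u, y*u in I (staircase corners).
Redundant generators: x^10*y^11
Minimal generators: x^19, x^18*y^3, x^14*y^8, x^10*y^10, x^7*y^14, x^6*y^15, x^5*y^16, x^4*y^17, y^19
Corners: x^3y^18, x^4y^16, x^5y^15, x^6y^14, x^9y^13, x^13y^9, x^17y^7, x^18y^2
Socle dim=8


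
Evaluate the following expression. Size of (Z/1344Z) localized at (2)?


2-primary part: 1344=2^6*21
Size=2^6=64


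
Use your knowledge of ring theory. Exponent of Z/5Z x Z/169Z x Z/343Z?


Exponent = lcm of the cyclic orders; pairwise coprime => product.
5^1*13^2*7^3=5*169*343=289835


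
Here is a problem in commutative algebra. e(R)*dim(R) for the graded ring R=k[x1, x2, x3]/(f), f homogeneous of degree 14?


e(R)=deg(f)=14, dim(R)=3-1=2
e*dim=14*2=28


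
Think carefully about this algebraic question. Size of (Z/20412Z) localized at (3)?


3-primary part: 20412=3^6*28
Size=3^6=729


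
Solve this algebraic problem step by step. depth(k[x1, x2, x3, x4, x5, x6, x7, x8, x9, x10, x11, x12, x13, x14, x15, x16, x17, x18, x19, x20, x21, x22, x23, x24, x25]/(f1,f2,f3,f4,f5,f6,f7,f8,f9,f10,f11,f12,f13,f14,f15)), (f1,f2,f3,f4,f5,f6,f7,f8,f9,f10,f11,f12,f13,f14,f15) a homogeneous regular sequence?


depth(R)=25
depth(R/I)=25-15=10


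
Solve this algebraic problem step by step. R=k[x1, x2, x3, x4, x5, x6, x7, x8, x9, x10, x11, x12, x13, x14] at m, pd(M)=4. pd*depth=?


pd+depth=14
depth=14-4=10
pd*depth=4*10=40


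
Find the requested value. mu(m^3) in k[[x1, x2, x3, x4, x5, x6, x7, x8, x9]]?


C(n+d-1,d)=C(11,3)=165


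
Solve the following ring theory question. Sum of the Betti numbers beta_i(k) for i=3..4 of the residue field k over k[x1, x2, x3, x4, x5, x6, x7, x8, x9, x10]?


Koszul resolution: beta_i(k)=C(n,i), n=10
C(10,3)=120, C(10,4)=210
Sum=330


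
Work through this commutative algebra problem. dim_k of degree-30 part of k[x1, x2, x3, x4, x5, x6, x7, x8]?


C(d+n-1,n-1)=C(37,7)=10295472


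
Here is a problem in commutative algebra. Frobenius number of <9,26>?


gcd(9,26)=1 => F=ab-a-b=9*26-9-26=234-35=199


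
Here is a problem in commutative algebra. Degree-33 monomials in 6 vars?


C(d+n-1,n-1)=C(38,5)=501942


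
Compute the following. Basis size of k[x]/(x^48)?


Basis: 1,x,...,x^47
dim=48


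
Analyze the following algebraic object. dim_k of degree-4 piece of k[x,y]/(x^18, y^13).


k[x,y], I = (x^18, y^13), d = 4
Need i < 18 and d-i < 13.
Range: 0 <= i <= 4.
H(4) = 5


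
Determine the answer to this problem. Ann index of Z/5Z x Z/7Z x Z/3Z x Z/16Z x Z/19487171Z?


Exponent = lcm of the cyclic orders; pairwise coprime => product.
5^1*7^1*3^1*2^4*11^7=5*7*3*16*19487171=32738447280


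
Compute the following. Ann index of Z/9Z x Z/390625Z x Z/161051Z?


Exponent = lcm of the cyclic orders; pairwise coprime => product.
3^2*5^8*11^5=9*390625*161051=566194921875


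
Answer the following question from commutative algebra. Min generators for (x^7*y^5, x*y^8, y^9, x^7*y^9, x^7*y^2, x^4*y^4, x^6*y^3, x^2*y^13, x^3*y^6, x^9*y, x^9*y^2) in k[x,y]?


Remove redundant (divisible by others).
x^9*y^2 redundant.
x^7*y^5 redundant.
x^2*y^13 redundant.
x^7*y^9 redundant.
Min: x^9*y, x^7*y^2, x^6*y^3, x^4*y^4, x^3*y^6, x*y^8, y^9
Count=7


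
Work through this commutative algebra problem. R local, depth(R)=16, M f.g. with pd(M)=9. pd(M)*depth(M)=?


pd+depth=16
depth=16-9=7
pd*depth=9*7=63


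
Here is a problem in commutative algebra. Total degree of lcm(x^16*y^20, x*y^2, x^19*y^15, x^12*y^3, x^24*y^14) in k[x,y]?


lcm = componentwise max:
x: max(16,1,19,12,24)=24
y: max(20,2,15,3,14)=20
Total=24+20=44


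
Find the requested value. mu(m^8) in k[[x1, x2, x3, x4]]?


C(n+d-1,d)=C(11,8)=165


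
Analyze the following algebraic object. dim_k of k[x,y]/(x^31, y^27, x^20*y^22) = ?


k[x,y]/I, I = (x^31, y^27, x^20*y^22)
Rect: 31x27=837. Corner: (31-20)x(27-22)=55.
dim = 837-55 = 782


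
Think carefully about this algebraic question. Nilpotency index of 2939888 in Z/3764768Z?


2939888^k mod 3764768:
k=1: 2939888
k=2: 1669920
k=3: 3589152
k=4: 1382976
k=5: 3226944
k=6: 0
First zero at k = 6


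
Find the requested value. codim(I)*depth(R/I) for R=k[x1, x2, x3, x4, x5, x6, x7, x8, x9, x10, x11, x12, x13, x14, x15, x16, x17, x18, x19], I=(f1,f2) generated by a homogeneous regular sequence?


codim=2, depth=dim(R/I)=19-2=17
Product=2*17=34


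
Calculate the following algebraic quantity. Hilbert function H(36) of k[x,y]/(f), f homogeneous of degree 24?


H(t)=d for t>=d-1.
d=24, t=36
H(36)=24


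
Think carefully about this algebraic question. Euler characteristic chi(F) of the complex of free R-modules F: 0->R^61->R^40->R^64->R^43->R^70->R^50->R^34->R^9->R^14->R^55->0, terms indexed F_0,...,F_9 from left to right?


chi = sum (-1)^i * rank:
(-1)^0*61=61
(-1)^1*40=-40
(-1)^2*64=64
(-1)^3*43=-43
(-1)^4*70=70
(-1)^5*50=-50
(-1)^6*34=34
(-1)^7*9=-9
(-1)^8*14=14
(-1)^9*55=-55
chi=46


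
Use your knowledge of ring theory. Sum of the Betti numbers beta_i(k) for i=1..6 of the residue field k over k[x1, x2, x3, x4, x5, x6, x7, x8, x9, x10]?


Koszul resolution: beta_i(k)=C(n,i), n=10
C(10,1)=10, C(10,2)=45, C(10,3)=120, C(10,4)=210, C(10,5)=252, C(10,6)=210
Sum=847


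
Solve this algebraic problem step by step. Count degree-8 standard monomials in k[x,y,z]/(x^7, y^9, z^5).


Need i<7, j<9, k<5 with i+j+k=8.
For each i, j ranges over max(0,8-i-4)..min(8,8-i):
  i=0: j in [4,8] -> 5
  i=1: j in [3,7] -> 5
  i=2: j in [2,6] -> 5
  i=3: j in [1,5] -> 5
  i=4: j in [0,4] -> 5
  i=5: j in [0,3] -> 4
  i=6: j in [0,2] -> 3
H(8) = 5+5+5+5+5+4+3 = 32


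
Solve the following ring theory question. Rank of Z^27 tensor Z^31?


rank(M(x)N) = rank(M)*rank(N)
27*31 = 837


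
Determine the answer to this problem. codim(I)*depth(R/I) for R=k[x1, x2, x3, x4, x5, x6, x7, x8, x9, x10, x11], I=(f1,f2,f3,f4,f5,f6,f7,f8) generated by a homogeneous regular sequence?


codim=8, depth=dim(R/I)=11-8=3
Product=8*3=24


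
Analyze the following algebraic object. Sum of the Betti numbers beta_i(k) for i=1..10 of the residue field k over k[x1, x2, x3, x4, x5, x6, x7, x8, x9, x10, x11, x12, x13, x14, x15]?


Koszul resolution: beta_i(k)=C(n,i), n=15
C(15,1)=15, C(15,2)=105, C(15,3)=455, C(15,4)=1365, C(15,5)=3003, C(15,6)=5005, C(15,7)=6435, C(15,8)=6435, C(15,9)=5005, C(15,10)=3003
Sum=30826
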